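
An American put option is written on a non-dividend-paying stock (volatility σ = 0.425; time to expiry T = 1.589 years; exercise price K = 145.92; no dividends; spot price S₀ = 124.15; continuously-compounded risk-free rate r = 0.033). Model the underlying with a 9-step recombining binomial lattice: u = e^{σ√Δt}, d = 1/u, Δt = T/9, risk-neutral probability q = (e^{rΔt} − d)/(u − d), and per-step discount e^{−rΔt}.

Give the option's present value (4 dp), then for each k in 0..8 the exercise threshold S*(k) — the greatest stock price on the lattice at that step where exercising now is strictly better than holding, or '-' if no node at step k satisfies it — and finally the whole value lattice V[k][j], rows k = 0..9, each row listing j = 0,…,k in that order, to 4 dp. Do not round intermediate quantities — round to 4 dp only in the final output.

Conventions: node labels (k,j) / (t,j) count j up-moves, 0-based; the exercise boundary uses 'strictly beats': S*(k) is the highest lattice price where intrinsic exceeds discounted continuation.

params: Δt=0.17656 u=1.19552 d=0.83646 q=0.47175 e^(-rΔt)=0.99419
t_9 payoffs: 121.0346 110.3522 95.0844 73.2627 42.0737 0.0000 0.0000 0.0000 0.0000 0.0000
t_8: node(8,0) S=29.7509 payoff=116.1691 vs cont=115.3213 → 116.1691 [stop]  node(8,1) S=42.5219 payoff=103.3981 vs cont=102.5504 → 103.3981 [stop]  node(8,2) S=60.7748 payoff=85.1452 vs cont=84.2975 → 85.1452 [stop]  node(8,3) S=86.8631 payoff=59.0569 vs cont=58.2092 → 59.0569 [stop]  node(8,4) S=124.1500 payoff=21.7700 vs cont=22.0964 → 22.0964 [wait]  node(8,5) S=177.4427 payoff=0.0000 vs cont=0.0000 → 0.0000 [wait]  node(8,6) S=253.6119 payoff=0.0000 vs cont=0.0000 → 0.0000 [wait]  node(8,7) S=362.4776 payoff=0.0000 vs cont=0.0000 → 0.0000 [wait]  node(8,8) S=518.0750 payoff=0.0000 vs cont=0.0000 → 0.0000 [wait]  ⇒ S*(8)=86.8631
t_7: node(7,0) S=35.5678 payoff=110.3522 vs cont=109.5045 → 110.3522 [stop]  node(7,1) S=50.8356 payoff=95.0844 vs cont=94.2367 → 95.0844 [stop]  node(7,2) S=72.6573 payoff=73.2627 vs cont=72.4150 → 73.2627 [stop]  node(7,3) S=103.8463 payoff=42.0737 vs cont=41.3791 → 42.0737 [stop]  node(7,4) S=148.4234 payoff=0.0000 vs cont=11.6047 → 11.6047 [wait]  node(7,5) S=212.1358 payoff=0.0000 vs cont=0.0000 → 0.0000 [wait]  node(7,6) S=303.1974 payoff=0.0000 vs cont=0.0000 → 0.0000 [wait]  node(7,7) S=433.3481 payoff=0.0000 vs cont=0.0000 → 0.0000 [wait]  ⇒ S*(7)=103.8463
t_6: node(6,0) S=42.5219 payoff=103.3981 vs cont=102.5504 → 103.3981 [stop]  node(6,1) S=60.7748 payoff=85.1452 vs cont=84.2975 → 85.1452 [stop]  node(6,2) S=86.8631 payoff=59.0569 vs cont=58.2092 → 59.0569 [stop]  node(6,3) S=124.1500 payoff=21.7700 vs cont=27.5391 → 27.5391 [wait]  node(6,4) S=177.4427 payoff=0.0000 vs cont=6.0946 → 6.0946 [wait]  node(6,5) S=253.6119 payoff=0.0000 vs cont=0.0000 → 0.0000 [wait]  node(6,6) S=362.4776 payoff=0.0000 vs cont=0.0000 → 0.0000 [wait]  ⇒ S*(6)=86.8631
t_5: node(5,0) S=50.8356 payoff=95.0844 vs cont=94.2367 → 95.0844 [stop]  node(5,1) S=72.6573 payoff=73.2627 vs cont=72.4150 → 73.2627 [stop]  node(5,2) S=103.8463 payoff=42.0737 vs cont=43.9317 → 43.9317 [wait]  node(5,3) S=148.4234 payoff=0.0000 vs cont=17.3215 → 17.3215 [wait]  node(5,4) S=212.1358 payoff=0.0000 vs cont=3.2008 → 3.2008 [wait]  node(5,5) S=303.1974 payoff=0.0000 vs cont=0.0000 → 0.0000 [wait]  ⇒ S*(5)=72.6573
t_4: node(4,0) S=60.7748 payoff=85.1452 vs cont=84.2975 → 85.1452 [stop]  node(4,1) S=86.8631 payoff=59.0569 vs cont=59.0806 → 59.0806 [wait]  node(4,2) S=124.1500 payoff=21.7700 vs cont=31.1961 → 31.1961 [wait]  node(4,3) S=177.4427 payoff=0.0000 vs cont=10.5981 → 10.5981 [wait]  node(4,4) S=253.6119 payoff=0.0000 vs cont=1.6810 → 1.6810 [wait]  ⇒ S*(4)=60.7748
t_3: node(3,0) S=72.6573 payoff=73.2627 vs cont=72.4261 → 73.2627 [stop]  node(3,1) S=103.8463 payoff=42.0737 vs cont=45.6594 → 45.6594 [wait]  node(3,2) S=148.4234 payoff=0.0000 vs cont=21.3543 → 21.3543 [wait]  node(3,3) S=212.1358 payoff=0.0000 vs cont=6.3544 → 6.3544 [wait]  ⇒ S*(3)=72.6573
t_2: node(2,0) S=86.8631 payoff=59.0569 vs cont=59.8909 → 59.8909 [wait]  node(2,1) S=124.1500 payoff=21.7700 vs cont=33.9949 → 33.9949 [wait]  node(2,2) S=177.4427 payoff=0.0000 vs cont=14.1952 → 14.1952 [wait]  ⇒ S*(2)=-
t_1: node(1,0) S=103.8463 payoff=42.0737 vs cont=47.3976 → 47.3976 [wait]  node(1,1) S=148.4234 payoff=0.0000 vs cont=24.5112 → 24.5112 [wait]  ⇒ S*(1)=-
t_0: node(0,0) S=124.1500 payoff=21.7700 vs cont=36.3883 → 36.3883 [wait]  ⇒ S*(0)=-

price = 36.3883
boundary = - - - 72.6573 60.7748 72.6573 86.8631 103.8463 86.8631
tree:
36.3883
47.3976 24.5112
59.8909 33.9949 14.1952
73.2627 45.6594 21.3543 6.3544
85.1452 59.0806 31.1961 10.5981 1.6810
95.0844 73.2627 43.9317 17.3215 3.2008 0.0000
103.3981 85.1452 59.0569 27.5391 6.0946 0.0000 0.0000
110.3522 95.0844 73.2627 42.0737 11.6047 0.0000 0.0000 0.0000
116.1691 103.3981 85.1452 59.0569 22.0964 0.0000 0.0000 0.0000 0.0000
121.0346 110.3522 95.0844 73.2627 42.0737 0.0000 0.0000 0.0000 0.0000 0.0000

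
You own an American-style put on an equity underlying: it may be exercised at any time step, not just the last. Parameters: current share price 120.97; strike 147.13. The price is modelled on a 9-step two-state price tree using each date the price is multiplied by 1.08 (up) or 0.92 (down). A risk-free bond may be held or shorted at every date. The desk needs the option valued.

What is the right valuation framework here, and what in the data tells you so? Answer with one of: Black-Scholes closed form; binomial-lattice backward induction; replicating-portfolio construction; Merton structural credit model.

Key observation: the put (strike 147.13 on spot 120.97) is American-style on a 9-step discrete price model, so the early-exercise decision at every node requires stepwise backward valuation — a closed form cannot price the exercise right.

framework: binomial-lattice backward induction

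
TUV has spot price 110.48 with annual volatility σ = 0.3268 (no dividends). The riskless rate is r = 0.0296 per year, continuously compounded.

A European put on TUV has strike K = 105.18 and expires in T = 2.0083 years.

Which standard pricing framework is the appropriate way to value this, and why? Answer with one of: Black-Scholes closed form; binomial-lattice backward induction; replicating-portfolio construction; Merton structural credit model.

Key observation: with TUV following a GBM at constant σ and r, the European put struck at 105.18 prices in closed form — nothing here needs a stepwise model or a balance sheet.

framework: Black-Scholes closed form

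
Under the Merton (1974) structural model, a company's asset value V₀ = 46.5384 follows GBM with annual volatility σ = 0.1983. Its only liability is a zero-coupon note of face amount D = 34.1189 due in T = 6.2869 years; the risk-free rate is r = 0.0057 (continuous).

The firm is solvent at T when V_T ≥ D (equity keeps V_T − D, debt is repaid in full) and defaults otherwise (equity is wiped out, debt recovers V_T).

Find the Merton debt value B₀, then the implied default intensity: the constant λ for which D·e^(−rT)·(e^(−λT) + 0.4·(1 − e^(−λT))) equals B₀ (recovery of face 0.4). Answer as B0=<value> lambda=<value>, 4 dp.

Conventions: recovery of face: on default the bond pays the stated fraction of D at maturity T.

With assets at 46.5384 and a single debt payment of 34.1189 at 6.2869 years:
d₁ = [ln(V₀/D) + (r + σ²/2)T] / (σ√T)
   = [ln(46.5384/34.1189) + (0.0057 + 0.5·0.1983²)·6.2869] / (0.1983·√6.2869)
   = [0.310426 + 0.159445] / 0.497211 = 0.945013
d₂ = d₁ − σ√T = 0.945013 − 0.497211 = 0.447802
N(d₁) = 0.827674,  N(d₂) = 0.672852,  e^(−rT) = 0.964799
E₀ = V₀·N(d₁) − D·e^(−rT)·N(d₂)
   = 46.5384·0.827674 − 34.1189·0.964799·0.672852 = 16.369758
B₀ = V₀ − E₀ = 46.5384 − 16.369758 = 30.168642
e^(−λT) = (B₀·e^(rT)/D − 0.4)/(1 − 0.4) = (30.1686·1.036485/34.1189 − 0.4)/0.6 = 0.86080081
λ = −ln(0.86080081)/6.2869 = 0.023842

B0=30.1686 lambda=0.0238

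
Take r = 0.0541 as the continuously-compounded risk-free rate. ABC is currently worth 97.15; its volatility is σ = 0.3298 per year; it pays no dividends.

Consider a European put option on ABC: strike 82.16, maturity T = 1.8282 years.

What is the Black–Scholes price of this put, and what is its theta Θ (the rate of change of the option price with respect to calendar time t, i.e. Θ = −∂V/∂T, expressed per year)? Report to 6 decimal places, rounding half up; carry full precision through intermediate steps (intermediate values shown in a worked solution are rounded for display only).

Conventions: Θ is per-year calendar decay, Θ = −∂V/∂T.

price = 6.335280
Θ = -1.950419

σ√T = 0.3298·√1.8282 = 0.445926
d₁ = (ln(S/K) + (r+σ²/2)T) / (σ√T) = (ln(97.15/82.16) + (0.0541+0.3298²/2)·1.8282) / 0.445926 = (0.167588 + 0.198330) / 0.445926 = 0.820581
d₂ = d₁ − σ√T = 0.820581 − 0.445926 = 0.374655
e^{−rT} = 0.905828
N(−d₁) = 0.205943,  N(−d₂) = 0.353958
Put price V = K·e^{−rT}·N(−d₂) − S·N(−d₁) = 26.342596 − 20.007316 = 6.335280
φ(d₁) = (1/√(2π))·e^{−d₁²/2} = 0.284901
Θ = −S·φ(d₁)·σ/(2√T) + r·K·e^{−rT}·N(−d₂) = −3.375553 + 1.425134 = -1.950419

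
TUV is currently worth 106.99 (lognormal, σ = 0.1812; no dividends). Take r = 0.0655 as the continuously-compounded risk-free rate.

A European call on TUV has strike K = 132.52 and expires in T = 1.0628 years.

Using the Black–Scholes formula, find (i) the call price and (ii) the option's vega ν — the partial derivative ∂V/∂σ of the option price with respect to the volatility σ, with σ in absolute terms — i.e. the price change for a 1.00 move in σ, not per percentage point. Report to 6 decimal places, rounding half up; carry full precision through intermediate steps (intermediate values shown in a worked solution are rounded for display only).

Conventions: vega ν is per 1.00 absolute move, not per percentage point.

σ√T = 0.1812·√1.0628 = 0.186803
d₁ = (ln(S/K) + (r+σ²/2)T) / (σ√T) = (ln(106.99/132.52) + (0.0655+0.1812²/2)·1.0628) / 0.186803 = (-0.213998 + 0.087061) / 0.186803 = -0.679524
d₂ = d₁ − σ√T = -0.679524 − 0.186803 = -0.866327
e^{−rT} = 0.932754
N(d₁) = 0.248403,  N(d₂) = 0.193155
Call price V = S·N(d₁) − K·e^{−rT}·N(d₂) = 26.576639 − 23.875680 = 2.700960
φ(d₁) = (1/√(2π))·e^{−d₁²/2} = 0.316695
ν = S·φ(d₁)·√T = 34.930977

price = 2.700960
ν = 34.930977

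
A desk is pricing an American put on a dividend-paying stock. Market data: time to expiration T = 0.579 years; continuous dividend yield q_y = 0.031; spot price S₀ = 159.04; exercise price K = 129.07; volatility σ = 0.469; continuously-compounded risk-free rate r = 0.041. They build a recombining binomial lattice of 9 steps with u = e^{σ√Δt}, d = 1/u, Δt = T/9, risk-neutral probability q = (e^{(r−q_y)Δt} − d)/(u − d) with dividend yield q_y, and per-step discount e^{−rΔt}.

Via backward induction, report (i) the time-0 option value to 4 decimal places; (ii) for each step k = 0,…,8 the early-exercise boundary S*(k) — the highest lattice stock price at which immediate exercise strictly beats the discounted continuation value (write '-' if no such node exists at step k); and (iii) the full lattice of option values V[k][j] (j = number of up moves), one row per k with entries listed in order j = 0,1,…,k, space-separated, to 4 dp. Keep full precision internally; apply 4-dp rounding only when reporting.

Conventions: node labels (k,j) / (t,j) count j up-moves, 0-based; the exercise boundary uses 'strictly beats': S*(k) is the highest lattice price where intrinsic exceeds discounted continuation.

Δt=0.06433, u=1.12632, d=0.88785, q=0.47299, disc=e^(-rΔt)=0.99737
k=9 terminal: V=max(K-S,0) → 74.5515 59.9078 41.3307 17.7639 0.0000 0.0000 0.0000 0.0000 0.0000 0.0000
k=8: j=0 S=61.4054 intr=67.6646 cont=67.4469 V=67.6646[EX]; j=1 S=77.8989 intr=51.1711 cont=50.9863 V=51.1711[EX]; j=2 S=98.8226 intr=30.2474 cont=30.1042 V=30.2474[EX]; j=3 S=125.3665 intr=3.7035 cont=9.3370 V=9.3370[hold]; j=4 S=159.0400 intr=0.0000 cont=0.0000 V=0.0000[hold]; j=5 S=201.7583 intr=0.0000 cont=0.0000 V=0.0000[hold]; j=6 S=255.9507 intr=0.0000 cont=0.0000 V=0.0000[hold]; j=7 S=324.6992 intr=0.0000 cont=0.0000 V=0.0000[hold]; j=8 S=411.9136 intr=0.0000 cont=0.0000 V=0.0000[hold]  S*(8)=98.8226
k=7: j=0 S=69.1622 intr=59.9078 cont=59.7056 V=59.9078[EX]; j=1 S=87.7393 intr=41.3307 cont=41.1655 V=41.3307[EX]; j=2 S=111.3061 intr=17.7639 cont=20.3033 V=20.3033[hold]; j=3 S=141.2030 intr=0.0000 cont=4.9077 V=4.9077[hold]; j=4 S=179.1302 intr=0.0000 cont=0.0000 V=0.0000[hold]; j=5 S=227.2447 intr=0.0000 cont=0.0000 V=0.0000[hold]; j=6 S=288.2828 intr=0.0000 cont=0.0000 V=0.0000[hold]; j=7 S=365.7158 intr=0.0000 cont=0.0000 V=0.0000[hold]  S*(7)=87.7393
k=6: j=0 S=77.8989 intr=51.1711 cont=50.9863 V=51.1711[EX]; j=1 S=98.8226 intr=30.2474 cont=31.3022 V=31.3022[hold]; j=2 S=125.3665 intr=3.7035 cont=12.9869 V=12.9869[hold]; j=3 S=159.0400 intr=0.0000 cont=2.5796 V=2.5796[hold]; j=4 S=201.7583 intr=0.0000 cont=0.0000 V=0.0000[hold]; j=5 S=255.9507 intr=0.0000 cont=0.0000 V=0.0000[hold]; j=6 S=324.6992 intr=0.0000 cont=0.0000 V=0.0000[hold]  S*(6)=77.8989
k=5: j=0 S=87.7393 intr=41.3307 cont=41.6632 V=41.6632[hold]; j=1 S=111.3061 intr=17.7639 cont=22.5795 V=22.5795[hold]; j=2 S=141.2030 intr=0.0000 cont=8.0431 V=8.0431[hold]; j=3 S=179.1302 intr=0.0000 cont=1.3559 V=1.3559[hold]; j=4 S=227.2447 intr=0.0000 cont=0.0000 V=0.0000[hold]; j=5 S=288.2828 intr=0.0000 cont=0.0000 V=0.0000[hold]  S*(5)=-
k=4: j=0 S=98.8226 intr=30.2474 cont=32.5507 V=32.5507[hold]; j=1 S=125.3665 intr=3.7035 cont=15.6625 V=15.6625[hold]; j=2 S=159.0400 intr=0.0000 cont=4.8672 V=4.8672[hold]; j=3 S=201.7583 intr=0.0000 cont=0.7127 V=0.7127[hold]; j=4 S=255.9507 intr=0.0000 cont=0.0000 V=0.0000[hold]  S*(4)=-
k=3: j=0 S=111.3061 intr=17.7639 cont=24.4980 V=24.4980[hold]; j=1 S=141.2030 intr=0.0000 cont=10.5286 V=10.5286[hold]; j=2 S=179.1302 intr=0.0000 cont=2.8945 V=2.8945[hold]; j=3 S=227.2447 intr=0.0000 cont=0.3746 V=0.3746[hold]  S*(3)=-
k=2: j=0 S=125.3665 intr=3.7035 cont=17.8434 V=17.8434[hold]; j=1 S=159.0400 intr=0.0000 cont=6.8995 V=6.8995[hold]; j=2 S=201.7583 intr=0.0000 cont=1.6981 V=1.6981[hold]  S*(2)=-
k=1: j=0 S=141.2030 intr=0.0000 cont=12.6336 V=12.6336[hold]; j=1 S=179.1302 intr=0.0000 cont=4.4276 V=4.4276[hold]  S*(1)=-
k=0: j=0 S=159.0400 intr=0.0000 cont=8.7292 V=8.7292[hold]  S*(0)=-

price = 8.7292
boundary = - - - - - - 77.8989 87.7393 98.8226
tree:
8.7292
12.6336 4.4276
17.8434 6.8995 1.6981
24.4980 10.5286 2.8945 0.3746
32.5507 15.6625 4.8672 0.7127 0.0000
41.6632 22.5795 8.0431 1.3559 0.0000 0.0000
51.1711 31.3022 12.9869 2.5796 0.0000 0.0000 0.0000
59.9078 41.3307 20.3033 4.9077 0.0000 0.0000 0.0000 0.0000
67.6646 51.1711 30.2474 9.3370 0.0000 0.0000 0.0000 0.0000 0.0000
74.5515 59.9078 41.3307 17.7639 0.0000 0.0000 0.0000 0.0000 0.0000 0.0000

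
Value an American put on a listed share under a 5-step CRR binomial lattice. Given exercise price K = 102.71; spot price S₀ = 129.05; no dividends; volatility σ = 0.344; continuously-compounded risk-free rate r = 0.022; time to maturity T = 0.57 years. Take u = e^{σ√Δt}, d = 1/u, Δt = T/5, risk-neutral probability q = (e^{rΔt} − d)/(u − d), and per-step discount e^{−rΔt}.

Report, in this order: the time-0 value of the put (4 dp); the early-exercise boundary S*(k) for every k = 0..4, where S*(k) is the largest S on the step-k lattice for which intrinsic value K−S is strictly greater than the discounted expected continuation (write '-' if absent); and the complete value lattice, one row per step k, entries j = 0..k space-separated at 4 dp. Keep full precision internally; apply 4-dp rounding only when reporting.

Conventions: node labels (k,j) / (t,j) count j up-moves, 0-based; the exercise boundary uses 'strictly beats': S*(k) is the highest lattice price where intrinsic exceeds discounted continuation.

price = 3.1394
boundary = - - - - 81.0940
tree:
3.1394
5.3013 0.8303
8.7624 1.6062 0.0000
14.0625 3.1072 0.0000 0.0000
21.6160 6.0109 0.0000 0.0000 0.0000
30.5085 11.6283 0.0000 0.0000 0.0000 0.0000

Δt=0.11400, u=1.12316, d=0.89034, q=0.48178, disc=e^(-rΔt)=0.99750
k=5 terminal: V=max(K-S,0) → 30.5085 11.6283 0.0000 0.0000 0.0000 0.0000
k=4: j=0 S=81.0940 intr=21.6160 cont=21.3587 V=21.6160[EX]; j=1 S=102.2995 intr=0.4105 cont=6.0109 V=6.0109[hold]; j=2 S=129.0500 intr=0.0000 cont=0.0000 V=0.0000[hold]; j=3 S=162.7956 intr=0.0000 cont=0.0000 V=0.0000[hold]; j=4 S=205.3654 intr=0.0000 cont=0.0000 V=0.0000[hold]  S*(4)=81.0940
k=3: j=0 S=91.0817 intr=11.6283 cont=14.0625 V=14.0625[hold]; j=1 S=114.8988 intr=0.0000 cont=3.1072 V=3.1072[hold]; j=2 S=144.9440 intr=0.0000 cont=0.0000 V=0.0000[hold]; j=3 S=182.8458 intr=0.0000 cont=0.0000 V=0.0000[hold]  S*(3)=-
k=2: j=0 S=102.2995 intr=0.4105 cont=8.7624 V=8.7624[hold]; j=1 S=129.0500 intr=0.0000 cont=1.6062 V=1.6062[hold]; j=2 S=162.7956 intr=0.0000 cont=0.0000 V=0.0000[hold]  S*(2)=-
k=1: j=0 S=114.8988 intr=0.0000 cont=5.3013 V=5.3013[hold]; j=1 S=144.9440 intr=0.0000 cont=0.8303 V=0.8303[hold]  S*(1)=-
k=0: j=0 S=129.0500 intr=0.0000 cont=3.1394 V=3.1394[hold]  S*(0)=-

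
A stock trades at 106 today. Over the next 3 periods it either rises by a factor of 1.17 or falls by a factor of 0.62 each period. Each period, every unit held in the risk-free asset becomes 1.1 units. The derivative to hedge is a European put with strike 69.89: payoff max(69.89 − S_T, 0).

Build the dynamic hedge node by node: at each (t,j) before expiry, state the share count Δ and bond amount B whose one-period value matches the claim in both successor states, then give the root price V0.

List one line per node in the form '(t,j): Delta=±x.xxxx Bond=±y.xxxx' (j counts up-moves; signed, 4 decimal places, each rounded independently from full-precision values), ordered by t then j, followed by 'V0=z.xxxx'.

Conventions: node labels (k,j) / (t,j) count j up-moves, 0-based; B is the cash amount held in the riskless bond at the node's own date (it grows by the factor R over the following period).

The replicating-portfolio and risk-neutral prices coincide; use p* = (1.1−0.62)/(1.17−0.62) = 0.8727 for the latter.
Payoffs at expiry: V(3,0)=44.6272, V(3,1)=22.2167, V(3,2)=0.0000, V(3,3)=0.0000
(2,0): S=40.7464. Δ = (V_up−V_dn)/(S_up−S_dn) = (22.2167−44.6272)/(47.6733−25.2628) = -1.0000. V = [p*·22.2167 + (1−p*)·44.6272]/1.1 = 22.7900. B = V − Δ·S = 63.5364.
(2,1): S=76.8924. Δ = (V_up−V_dn)/(S_up−S_dn) = (0.0000−22.2167)/(89.9641−47.6733) = -0.5253. V = [p*·0.0000 + (1−p*)·22.2167]/1.1 = 2.5705. B = V − Δ·S = 42.9646.
(2,2): S=145.1034. Δ = (V_up−V_dn)/(S_up−S_dn) = (0.0000−0.0000)/(169.7710−89.9641) = 0.0000. V = [p*·0.0000 + (1−p*)·0.0000]/1.1 = 0.0000. B = V − Δ·S = 0.0000.
(1,0): S=65.7200. Δ = (V_up−V_dn)/(S_up−S_dn) = (2.5705−22.7900)/(76.8924−40.7464) = -0.5594. V = [p*·2.5705 + (1−p*)·22.7900]/1.1 = 4.6763. B = V − Δ·S = 41.4389.
(1,1): S=124.0200. Δ = (V_up−V_dn)/(S_up−S_dn) = (0.0000−2.5705)/(145.1034−76.8924) = -0.0377. V = [p*·0.0000 + (1−p*)·2.5705]/1.1 = 0.2974. B = V − Δ·S = 4.9711.
(0,0): S=106.0000. Δ = (V_up−V_dn)/(S_up−S_dn) = (0.2974−4.6763)/(124.0200−65.7200) = -0.0751. V = [p*·0.2974 + (1−p*)·4.6763]/1.1 = 0.7770. B = V − Δ·S = 8.7386.
Check: Δ(0,0)·S0 + B(0,0) = 0.7770 = V0.

(0,0): Delta=-0.0751 Bond=8.7386
(1,0): Delta=-0.5594 Bond=41.4389
(1,1): Delta=-0.0377 Bond=4.9711
(2,0): Delta=-1.0000 Bond=63.5364
(2,1): Delta=-0.5253 Bond=42.9646
(2,2): Delta=0.0000 Bond=0.0000
V0=0.7770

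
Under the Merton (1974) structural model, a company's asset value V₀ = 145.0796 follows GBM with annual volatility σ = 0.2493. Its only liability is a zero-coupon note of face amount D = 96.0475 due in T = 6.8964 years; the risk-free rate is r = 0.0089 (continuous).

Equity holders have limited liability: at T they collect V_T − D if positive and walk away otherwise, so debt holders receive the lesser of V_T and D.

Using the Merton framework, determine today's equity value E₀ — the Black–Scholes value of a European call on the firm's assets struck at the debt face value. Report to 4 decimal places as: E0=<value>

E0=64.7254

Apply the equity-as-call identities (strike 96.0475, horizon 6.8964 years):
d₁ = [ln(V₀/D) + (r + σ²/2)T] / (σ√T)
   = [ln(145.0796/96.0475) + (0.0089 + 0.5·0.2493²)·6.8964] / (0.2493·√6.8964)
   = [0.412440 + 0.275685] / 0.654687 = 1.051075
d₂ = d₁ − σ√T = 1.051075 − 0.654687 = 0.396389
N(d₁) = 0.853388,  N(d₂) = 0.654091,  e^(−rT) = 0.940468
E₀ = V₀·N(d₁) − D·e^(−rT)·N(d₂)
   = 145.0796·0.853388 − 96.0475·0.940468·0.654091 = 64.725445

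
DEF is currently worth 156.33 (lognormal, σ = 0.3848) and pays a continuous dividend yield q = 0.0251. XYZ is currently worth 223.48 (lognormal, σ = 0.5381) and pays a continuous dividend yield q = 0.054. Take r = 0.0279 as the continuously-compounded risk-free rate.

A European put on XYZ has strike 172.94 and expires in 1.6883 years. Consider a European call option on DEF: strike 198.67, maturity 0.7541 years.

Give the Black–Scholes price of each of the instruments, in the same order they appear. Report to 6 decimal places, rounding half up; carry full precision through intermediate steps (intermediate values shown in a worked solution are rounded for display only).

price(XYZ put K=172.94) = 33.124784
price(DEF call K=198.67) = 8.032021

[XYZ put K=172.94]
σ√T = 0.5381·√1.6883 = 0.699178
d₁ = (ln(S/K) + (r−q+σ²/2)T) / (σ√T) = (ln(223.48/172.94) + (0.0279−0.054+0.5381²/2)·1.6883) / 0.699178 = (0.256377 + 0.200360) / 0.699178 = 0.653249
d₂ = d₁ − σ√T = 0.653249 − 0.699178 = -0.045929
e^{−rT} = 0.953989
e^{−qT} = 0.912864
N(−d₁) = 0.256798,  N(−d₂) = 0.518317
price = K·e^{−rT}·N(−d₂) − S·e^{−qT}·N(−d₁) = 85.513301 − 52.388517 = 33.124784
[DEF call K=198.67]
σ√T = 0.3848·√0.7541 = 0.334156
d₁ = (ln(S/K) + (r−q+σ²/2)T) / (σ√T) = (ln(156.33/198.67) + (0.0279−0.0251+0.3848²/2)·0.7541) / 0.334156 = (-0.239676 + 0.057942) / 0.334156 = -0.543860
d₂ = d₁ − σ√T = -0.543860 − 0.334156 = -0.878017
e^{−rT} = 0.979180
e^{−qT} = 0.981250
N(d₁) = 0.293269,  N(d₂) = 0.189967
price = S·e^{−qT}·N(d₁) − K·e^{−rT}·N(d₂) = 44.987085 − 36.955064 = 8.032021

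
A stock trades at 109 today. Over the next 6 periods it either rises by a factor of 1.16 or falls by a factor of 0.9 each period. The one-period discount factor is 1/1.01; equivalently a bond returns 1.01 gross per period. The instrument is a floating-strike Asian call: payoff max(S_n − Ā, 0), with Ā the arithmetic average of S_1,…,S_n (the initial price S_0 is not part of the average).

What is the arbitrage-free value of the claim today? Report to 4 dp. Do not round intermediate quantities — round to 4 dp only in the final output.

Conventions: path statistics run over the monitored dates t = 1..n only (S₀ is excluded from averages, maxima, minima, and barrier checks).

No-arbitrage gives p* = (R−d)/(u−d) = 0.4231: enumerate every path, weight its payoff by its p*-probability, and discount by R^6.
Enumerate all 2^6 = 64 price paths (U = up ×1.16, D = down ×0.9); each path with k up-moves has probability p*^k·(1−p*)^(6−k).
DDDDDD: Ā=76.6094, payoff=0.0000, prob=0.036873
UDDDDD: Ā=98.7410, payoff=0.0000, prob=0.027040
DUDDDD: Ā=94.0177, payoff=0.0000, prob=0.027040
UUDDDD: Ā=121.1783, payoff=0.0000, prob=0.019829
DDUDDD: Ā=89.7667, payoff=0.0000, prob=0.027040
UDUDDD: Ā=115.6993, payoff=0.0000, prob=0.019829
DUUDDD: Ā=110.9759, payoff=0.0000, prob=0.019829
UUUDDD: Ā=143.0356, payoff=0.0000, prob=0.014542
DDDUDD: Ā=85.9408, payoff=0.0000, prob=0.027040
UDDUDD: Ā=110.7681, payoff=0.0000, prob=0.019829
DUDUDD: Ā=106.0448, payoff=0.0000, prob=0.019829
UUDUDD: Ā=136.6799, payoff=0.0000, prob=0.014542
DDUUDD: Ā=101.7938, payoff=0.0000, prob=0.019829
UDUUDD: Ā=131.2009, payoff=0.0000, prob=0.014542
DUUUDD: Ā=126.4775, payoff=0.0000, prob=0.014542
UUUUDD: Ā=163.0155, payoff=0.0000, prob=0.010664
DDDDUD: Ā=82.4975, payoff=0.0000, prob=0.027040
UDDDUD: Ā=106.3301, payoff=0.0000, prob=0.019829
DUDDUD: Ā=101.6067, payoff=0.0000, prob=0.019829
UUDDUD: Ā=130.9598, payoff=0.0000, prob=0.014542
DDUDUD: Ā=97.3557, payoff=0.0000, prob=0.019829
UDUDUD: Ā=125.4807, payoff=0.0000, prob=0.014542
DUUDUD: Ā=120.7574, payoff=3.2730, prob=0.014542
UUUDUD: Ā=155.6428, payoff=4.2185, prob=0.010664
DDDUUD: Ā=93.5298, payoff=2.7006, prob=0.019829
UDDUUD: Ā=120.5495, payoff=3.4808, prob=0.014542
DUDUUD: Ā=115.8262, payoff=8.2041, prob=0.014542
UUDUUD: Ā=149.2871, payoff=10.5742, prob=0.010664
DDUUUD: Ā=111.5752, payoff=12.4551, prob=0.014542
UDUUUD: Ā=143.8081, payoff=16.0533, prob=0.010664
DUUUUD: Ā=139.0847, payoff=20.7766, prob=0.010664
UUUUUD: Ā=179.2648, payoff=26.7788, prob=0.007820
DDDDDU: Ā=79.3985, payoff=0.0000, prob=0.027040
UDDDDU: Ā=102.3358, payoff=0.0000, prob=0.019829
DUDDDU: Ā=97.6125, payoff=0.0000, prob=0.019829
UUDDDU: Ā=125.8116, payoff=0.0000, prob=0.014542
DDUDDU: Ā=93.3615, payoff=2.8690, prob=0.019829
UDUDDU: Ā=120.3326, payoff=3.6978, prob=0.014542
DUUDDU: Ā=115.6092, payoff=8.4211, prob=0.014542
UUUDDU: Ā=149.0075, payoff=10.8539, prob=0.010664
DDDUDU: Ā=89.5356, payoff=6.6949, prob=0.019829
UDDUDU: Ā=115.4014, payoff=8.6289, prob=0.014542
DUDUDU: Ā=110.6781, payoff=13.3523, prob=0.014542
UUDUDU: Ā=142.6518, payoff=17.2096, prob=0.010664
DDUUDU: Ā=106.4271, payoff=17.6033, prob=0.014542
UDUUDU: Ā=137.1727, payoff=22.6887, prob=0.010664
DUUUDU: Ā=132.4494, payoff=27.4120, prob=0.010664
UUUUDU: Ā=170.7125, payoff=35.3310, prob=0.007820
DDDDUU: Ā=86.0923, payoff=10.1382, prob=0.019829
UDDDUU: Ā=110.9634, payoff=13.0670, prob=0.014542
DUDDUU: Ā=106.2400, payoff=17.7903, prob=0.014542
UUDDUU: Ā=136.9316, payoff=22.9297, prob=0.010664
DDUDUU: Ā=101.9890, payoff=22.0413, prob=0.014542
UDUDUU: Ā=131.4525, payoff=28.4088, prob=0.010664
DUUDUU: Ā=126.7292, payoff=33.1321, prob=0.010664
UUUDUU: Ā=163.3399, payoff=42.7037, prob=0.007820
DDDUUU: Ā=98.1631, payoff=25.8672, prob=0.014542
UDDUUU: Ā=126.5214, payoff=33.3400, prob=0.010664
DUDUUU: Ā=121.7980, payoff=38.0633, prob=0.010664
UUDUUU: Ā=156.9841, payoff=49.0594, prob=0.007820
DDUUUU: Ā=117.5470, payoff=42.3143, prob=0.010664
UDUUUU: Ā=151.5051, payoff=54.5384, prob=0.007820
DUUUUU: Ā=146.7817, payoff=59.2618, prob=0.007820
UUUUUU: Ā=189.1854, payoff=76.3818, prob=0.005735
Price = Σ prob·payoff / R^6 = 8.768833 / 1.061520 = 8.2606

price = 8.2606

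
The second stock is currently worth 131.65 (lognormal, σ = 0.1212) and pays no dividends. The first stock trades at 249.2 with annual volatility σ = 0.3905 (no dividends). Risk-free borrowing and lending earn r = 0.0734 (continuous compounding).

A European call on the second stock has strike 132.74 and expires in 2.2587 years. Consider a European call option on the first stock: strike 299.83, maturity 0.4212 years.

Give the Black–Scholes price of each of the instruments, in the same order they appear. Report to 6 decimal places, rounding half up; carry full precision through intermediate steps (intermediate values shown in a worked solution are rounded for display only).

[the second stock call K=132.74]
σ√T = 0.1212·√2.2587 = 0.182151
d₁ = (ln(S/K) + (r+σ²/2)T) / (σ√T) = (ln(131.65/132.74) + (0.0734+0.1212²/2)·2.2587) / 0.182151 = (-0.008245 + 0.182378) / 0.182151 = 0.955979
d₂ = d₁ − σ√T = 0.955979 − 0.182151 = 0.773828
e^{−rT} = 0.847225
N(d₁) = 0.830459,  N(d₂) = 0.780484
price = S·N(d₁) − K·e^{−rT}·N(d₂) = 109.329870 − 87.773735 = 21.556135
[the first stock call K=299.83]
σ√T = 0.3905·√0.4212 = 0.253434
d₁ = (ln(S/K) + (r+σ²/2)T) / (σ√T) = (ln(249.2/299.83) + (0.0734+0.3905²/2)·0.4212) / 0.253434 = (-0.184960 + 0.063031) / 0.253434 = -0.481108
d₂ = d₁ − σ√T = -0.481108 − 0.253434 = -0.734543
e^{−rT} = 0.969557
N(d₁) = 0.315220,  N(d₂) = 0.231309
price = S·N(d₁) − K·e^{−rT}·N(d₂) = 78.552752 − 67.242060 = 11.310693

price(the second stock call K=132.74) = 21.556135
price(the first stock call K=299.83) = 11.310693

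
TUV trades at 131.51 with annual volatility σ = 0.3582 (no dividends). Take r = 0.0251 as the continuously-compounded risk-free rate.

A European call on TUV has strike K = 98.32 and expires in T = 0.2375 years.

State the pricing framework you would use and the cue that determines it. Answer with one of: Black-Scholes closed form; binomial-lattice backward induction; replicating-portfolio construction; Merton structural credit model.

Key observation: the instrument is a plain European call (strike 98.32) on a lognormal asset; the exact continuous-time formula applies directly.

framework: Black-Scholes closed form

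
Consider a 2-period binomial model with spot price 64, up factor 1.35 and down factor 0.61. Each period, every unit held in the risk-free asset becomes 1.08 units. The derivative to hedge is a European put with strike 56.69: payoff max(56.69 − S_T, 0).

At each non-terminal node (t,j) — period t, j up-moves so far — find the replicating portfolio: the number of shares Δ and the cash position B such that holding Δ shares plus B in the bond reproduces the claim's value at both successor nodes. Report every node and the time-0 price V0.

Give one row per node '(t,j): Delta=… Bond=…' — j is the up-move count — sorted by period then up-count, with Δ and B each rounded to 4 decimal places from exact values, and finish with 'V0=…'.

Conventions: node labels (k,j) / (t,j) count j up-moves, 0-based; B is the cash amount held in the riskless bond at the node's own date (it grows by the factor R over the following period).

(0,0): Delta=-0.2556 Bond=21.6930
(1,0): Delta=-1.0000 Bond=52.4907
(1,1): Delta=-0.0623 Bond=6.7331
V0=5.3361

No-arbitrage ⇒ martingale measure with p* = (R−d)/(u−d) = 0.6351.
Terminal payoffs: V(2,0)=32.8756, V(2,1)=3.9860, V(2,2)=0.0000
(1,0): S=39.0400. Δ = (V_up−V_dn)/(S_up−S_dn) = (3.9860−32.8756)/(52.7040−23.8144) = -1.0000. V = [p*·3.9860 + (1−p*)·32.8756]/1.08 = 13.4507. B = V − Δ·S = 52.4907.
(1,1): S=86.4000. Δ = (V_up−V_dn)/(S_up−S_dn) = (0.0000−3.9860)/(116.6400−52.7040) = -0.0623. V = [p*·0.0000 + (1−p*)·3.9860]/1.08 = 1.3466. B = V − Δ·S = 6.7331.
(0,0): S=64.0000. Δ = (V_up−V_dn)/(S_up−S_dn) = (1.3466−13.4507)/(86.4000−39.0400) = -0.2556. V = [p*·1.3466 + (1−p*)·13.4507]/1.08 = 5.3361. B = V − Δ·S = 21.6930.
Check: Δ(0,0)·S0 + B(0,0) = 5.3361 = V0.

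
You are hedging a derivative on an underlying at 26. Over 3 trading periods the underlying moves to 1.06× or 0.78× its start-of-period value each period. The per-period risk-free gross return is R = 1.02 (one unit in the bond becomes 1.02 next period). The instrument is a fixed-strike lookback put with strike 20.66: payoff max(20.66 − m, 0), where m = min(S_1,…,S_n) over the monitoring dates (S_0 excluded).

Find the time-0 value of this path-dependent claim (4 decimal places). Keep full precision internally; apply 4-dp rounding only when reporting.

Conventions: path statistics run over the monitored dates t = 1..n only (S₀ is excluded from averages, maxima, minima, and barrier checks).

Risk-neutral up-probability p* = (R−d)/(u−d) = (1.02−0.78)/(1.06−0.78) = 0.8571; the claim prices as the p*-weighted sum of path payoffs discounted by R^3.
Enumerate all 2^3 = 8 price paths (U = up ×1.06, D = down ×0.78); each path with k up-moves has probability p*^k·(1−p*)^(3−k).
DDD: m=12.3384, payoff=8.3216, prob=0.002915
UDD: m=16.7675, payoff=3.8925, prob=0.017493
DUD: m=16.7675, payoff=3.8925, prob=0.017493
UUD: m=22.7866, payoff=0.0000, prob=0.104956
DDU: m=15.8184, payoff=4.8416, prob=0.017493
UDU: m=21.4968, payoff=0.0000, prob=0.104956
DUU: m=20.2800, payoff=0.3800, prob=0.104956
UUU: m=27.5600, payoff=0.0000, prob=0.629738
Price = Σ prob·payoff / R^3 = 0.285018 / 1.061208 = 0.2686

price = 0.2686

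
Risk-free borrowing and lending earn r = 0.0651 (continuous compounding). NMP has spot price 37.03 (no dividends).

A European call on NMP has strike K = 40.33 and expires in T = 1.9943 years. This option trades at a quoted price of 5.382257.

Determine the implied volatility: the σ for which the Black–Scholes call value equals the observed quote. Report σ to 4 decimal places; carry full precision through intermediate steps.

At σ = 0.2230 the Black–Scholes value reproduces the quote:
σ√T = 0.223·√1.9943 = 0.314920
d₁ = (ln(S/K) + (r+σ²/2)T) / (σ√T) = (ln(37.03/40.33) + (0.0651+0.223²/2)·1.9943) / 0.314920 = (-0.085367 + 0.179416) / 0.314920 = 0.298644
d₂ = d₁ − σ√T = 0.298644 − 0.314920 = -0.016276
e^{−rT} = 0.878246
N(d₁) = 0.617394,  N(d₂) = 0.493507
V = S·N(d₁) − K·e^{−rT}·N(d₂) = 22.862108 − 17.479851 = 5.382257 (equal to the quote); since ∂V/∂σ > 0 for all σ, the implied volatility is unique

sigma = 0.2230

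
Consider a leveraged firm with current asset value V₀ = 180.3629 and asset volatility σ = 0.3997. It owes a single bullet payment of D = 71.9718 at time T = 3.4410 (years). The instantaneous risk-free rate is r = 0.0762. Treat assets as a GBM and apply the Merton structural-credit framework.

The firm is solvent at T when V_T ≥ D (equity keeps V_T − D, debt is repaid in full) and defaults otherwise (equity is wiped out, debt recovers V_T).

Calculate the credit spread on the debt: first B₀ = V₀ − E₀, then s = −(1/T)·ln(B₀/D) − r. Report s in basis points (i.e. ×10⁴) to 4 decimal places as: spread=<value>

spread=88.7605

Apply the equity-as-call identities (strike 71.9718, horizon 3.4410 years):
d₁ = [ln(V₀/D) + (r + σ²/2)T] / (σ√T)
   = [ln(180.3629/71.9718) + (0.0762 + 0.5·0.3997²)·3.4410] / (0.3997·√3.4410)
   = [0.918697 + 0.537071] / 0.741441 = 1.963431
d₂ = d₁ − σ√T = 1.963431 − 0.741441 = 1.221990
N(d₁) = 0.975202,  N(d₂) = 0.889144,  e^(−rT) = 0.769354
E₀ = V₀·N(d₁) − D·e^(−rT)·N(d₂)
   = 180.3629·0.975202 − 71.9718·0.769354·0.889144 = 126.656741
B₀ = V₀ − E₀ = 180.3629 − 126.656741 = 53.706159
spread = −(1/T)·ln(B₀/D) − r = −(1/3.4410)·ln(53.706159/71.9718) − 0.0762 = 0.00887605
in basis points: 0.00887605 × 10⁴ = 88.7605 bp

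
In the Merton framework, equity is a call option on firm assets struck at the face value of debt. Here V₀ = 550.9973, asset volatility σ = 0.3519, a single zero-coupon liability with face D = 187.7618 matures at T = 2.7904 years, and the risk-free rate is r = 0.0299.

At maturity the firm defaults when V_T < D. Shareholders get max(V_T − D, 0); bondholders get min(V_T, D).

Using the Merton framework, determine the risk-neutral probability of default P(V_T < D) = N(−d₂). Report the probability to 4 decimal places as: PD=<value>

PD=0.0465

Work the structural quantities from V₀ = 550.9973 against face 187.7618:
d₁ = [ln(V₀/D) + (r + σ²/2)T] / (σ√T)
   = [ln(550.9973/187.7618) + (0.0299 + 0.5·0.3519²)·2.7904] / (0.3519·√2.7904)
   = [1.076556 + 0.256206] / 0.587831 = 2.267253
d₂ = d₁ − σ√T = 2.267253 − 0.587831 = 1.679422
risk-neutral PD = N(−d₂) = N(-1.679422) = 0.046535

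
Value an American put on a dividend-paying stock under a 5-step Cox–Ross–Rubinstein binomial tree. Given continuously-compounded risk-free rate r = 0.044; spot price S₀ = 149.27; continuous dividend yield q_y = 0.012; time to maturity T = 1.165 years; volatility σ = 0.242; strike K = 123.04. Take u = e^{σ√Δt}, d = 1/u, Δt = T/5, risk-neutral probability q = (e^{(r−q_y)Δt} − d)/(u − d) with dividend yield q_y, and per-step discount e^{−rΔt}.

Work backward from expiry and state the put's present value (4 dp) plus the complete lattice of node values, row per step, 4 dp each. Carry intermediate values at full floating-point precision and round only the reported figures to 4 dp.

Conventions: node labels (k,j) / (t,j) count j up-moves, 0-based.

Δt=0.23300, u=1.12391, d=0.88975, q=0.50279, disc=e^(-rΔt)=0.98980
k=5 terminal: V=max(K-S,0) → 39.8033 17.8976 0.0000 0.0000 0.0000 0.0000
k=4: j=0 S=93.5506 intr=29.4894 cont=28.4956 V=29.4894[EX]; j=1 S=118.1706 intr=4.8694 cont=8.8081 V=8.8081[hold]; j=2 S=149.2700 intr=0.0000 cont=0.0000 V=0.0000[hold]; j=3 S=188.5539 intr=0.0000 cont=0.0000 V=0.0000[hold]; j=4 S=238.1763 intr=0.0000 cont=0.0000 V=0.0000[hold]
k=3: j=0 S=105.1424 intr=17.8976 cont=18.8963 V=18.8963[hold]; j=1 S=132.8131 intr=0.0000 cont=4.3348 V=4.3348[hold]; j=2 S=167.7660 intr=0.0000 cont=0.0000 V=0.0000[hold]; j=3 S=211.9176 intr=0.0000 cont=0.0000 V=0.0000[hold]
k=2: j=0 S=118.1706 intr=4.8694 cont=11.4569 V=11.4569[hold]; j=1 S=149.2700 intr=0.0000 cont=2.1333 V=2.1333[hold]; j=2 S=188.5539 intr=0.0000 cont=0.0000 V=0.0000[hold]
k=1: j=0 S=132.8131 intr=0.0000 cont=6.7000 V=6.7000[hold]; j=1 S=167.7660 intr=0.0000 cont=1.0499 V=1.0499[hold]
k=0: j=0 S=149.2700 intr=0.0000 cont=3.8198 V=3.8198[hold]

price = 3.8198
tree:
3.8198
6.7000 1.0499
11.4569 2.1333 0.0000
18.8963 4.3348 0.0000 0.0000
29.4894 8.8081 0.0000 0.0000 0.0000
39.8033 17.8976 0.0000 0.0000 0.0000 0.0000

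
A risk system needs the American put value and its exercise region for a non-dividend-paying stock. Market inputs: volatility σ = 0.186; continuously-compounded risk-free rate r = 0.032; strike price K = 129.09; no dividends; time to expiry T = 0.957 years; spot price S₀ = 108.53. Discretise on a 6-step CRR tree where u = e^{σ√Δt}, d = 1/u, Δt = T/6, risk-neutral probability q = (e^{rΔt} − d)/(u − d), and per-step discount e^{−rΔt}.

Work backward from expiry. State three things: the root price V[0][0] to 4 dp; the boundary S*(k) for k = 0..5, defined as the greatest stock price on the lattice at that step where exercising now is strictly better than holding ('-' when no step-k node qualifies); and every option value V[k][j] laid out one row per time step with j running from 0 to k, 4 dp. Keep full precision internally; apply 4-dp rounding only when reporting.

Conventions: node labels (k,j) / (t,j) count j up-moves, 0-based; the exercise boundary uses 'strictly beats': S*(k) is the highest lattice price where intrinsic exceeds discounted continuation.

Δt=0.15950, u=1.07711, d=0.92841, q=0.51585, disc=e^(-rΔt)=0.99491
k=6 terminal: V=max(K-S,0) → 59.5901 48.4583 35.5434 20.5600 3.1767 0.0000 0.0000
k=5: j=0 S=74.8591 intr=54.2309 cont=53.5737 V=54.2309[EX]; j=1 S=86.8494 intr=42.2406 cont=41.5834 V=42.2406[EX]; j=2 S=100.7602 intr=28.3298 cont=27.6726 V=28.3298[EX]; j=3 S=116.8990 intr=12.1910 cont=11.5338 V=12.1910[EX]; j=4 S=135.6228 intr=0.0000 cont=1.5302 V=1.5302[hold]; j=5 S=157.3456 intr=0.0000 cont=0.0000 V=0.0000[hold]  S*(5)=116.8990
k=4: j=0 S=80.6317 intr=48.4583 cont=47.8011 V=48.4583[EX]; j=1 S=93.5466 intr=35.5434 cont=34.8862 V=35.5434[EX]; j=2 S=108.5300 intr=20.5600 cont=19.9028 V=20.5600[EX]; j=3 S=125.9133 intr=3.1767 cont=6.6576 V=6.6576[hold]; j=4 S=146.0810 intr=0.0000 cont=0.7371 V=0.7371[hold]  S*(4)=108.5300
k=3: j=0 S=86.8494 intr=42.2406 cont=41.5834 V=42.2406[EX]; j=1 S=100.7602 intr=28.3298 cont=27.6726 V=28.3298[EX]; j=2 S=116.8990 intr=12.1910 cont=13.3203 V=13.3203[hold]; j=3 S=135.6228 intr=0.0000 cont=3.5851 V=3.5851[hold]  S*(3)=100.7602
k=2: j=0 S=93.5466 intr=35.5434 cont=34.8862 V=35.5434[EX]; j=1 S=108.5300 intr=20.5600 cont=20.4824 V=20.5600[EX]; j=2 S=125.9133 intr=3.1767 cont=8.2562 V=8.2562[hold]  S*(2)=108.5300
k=1: j=0 S=100.7602 intr=28.3298 cont=27.6726 V=28.3298[EX]; j=1 S=116.8990 intr=12.1910 cont=14.1407 V=14.1407[hold]  S*(1)=100.7602
k=0: j=0 S=108.5300 intr=20.5600 cont=20.9034 V=20.9034[hold]  S*(0)=-

price = 20.9034
boundary = - 100.7602 108.5300 100.7602 108.5300 116.8990
tree:
20.9034
28.3298 14.1407
35.5434 20.5600 8.2562
42.2406 28.3298 13.3203 3.5851
48.4583 35.5434 20.5600 6.6576 0.7371
54.2309 42.2406 28.3298 12.1910 1.5302 0.0000
59.5901 48.4583 35.5434 20.5600 3.1767 0.0000 0.0000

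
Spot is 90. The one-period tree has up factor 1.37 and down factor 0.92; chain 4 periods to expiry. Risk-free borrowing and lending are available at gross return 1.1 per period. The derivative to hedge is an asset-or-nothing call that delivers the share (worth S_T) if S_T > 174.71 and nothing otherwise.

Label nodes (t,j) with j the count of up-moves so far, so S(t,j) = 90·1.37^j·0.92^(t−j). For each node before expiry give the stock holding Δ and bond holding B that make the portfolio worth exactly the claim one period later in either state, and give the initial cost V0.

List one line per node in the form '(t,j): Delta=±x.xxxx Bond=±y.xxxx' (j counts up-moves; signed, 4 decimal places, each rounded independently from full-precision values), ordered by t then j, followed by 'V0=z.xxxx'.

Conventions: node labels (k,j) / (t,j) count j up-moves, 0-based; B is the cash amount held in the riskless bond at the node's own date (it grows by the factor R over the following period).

(0,0): Delta=1.2611 Bond=-85.6227
(1,0): Delta=0.7556 Bond=-52.3250
(1,1): Delta=1.7704 Bond=-156.9750
(2,0): Delta=0.0000 Bond=0.0000
(2,1): Delta=1.5167 Bond=-143.8938
(2,2): Delta=2.0259 Bond=-215.8406
(3,0): Delta=0.0000 Bond=0.0000
(3,1): Delta=0.0000 Bond=0.0000
(3,2): Delta=3.0444 Bond=-395.7079
(3,3): Delta=1.0000 Bond=0.0000
V0=27.8800

Risk-neutral probability p* = (R−d)/(u−d) = (1.1−0.92)/(1.37−0.92) = 0.4000.
Expiry values: V(4,0)=0.0000, V(4,1)=0.0000, V(4,2)=0.0000, V(4,3)=212.9080, V(4,4)=317.0478
  t=3,j=0: stock 70.0819 → up 96.0122 (V=0.0000), down 64.4754 (V=0.0000). Price 0.0000; hedge Δ=0.0000, bond B=0.0000.
  t=3,j=1: stock 104.3611 → up 142.9747 (V=0.0000), down 96.0122 (V=0.0000). Price 0.0000; hedge Δ=0.0000, bond B=0.0000.
  t=3,j=2: stock 155.4073 → up 212.9080 (V=212.9080), down 142.9747 (V=0.0000). Price 77.4211; hedge Δ=3.0444, bond B=-395.7079.
  t=3,j=3: stock 231.4218 → up 317.0478 (V=317.0478), down 212.9080 (V=212.9080). Price 231.4218; hedge Δ=1.0000, bond B=0.0000.
  t=2,j=0: stock 76.1760 → up 104.3611 (V=0.0000), down 70.0819 (V=0.0000). Price 0.0000; hedge Δ=0.0000, bond B=0.0000.
  t=2,j=1: stock 113.4360 → up 155.4073 (V=77.4211), down 104.3611 (V=0.0000). Price 28.1531; hedge Δ=1.5167, bond B=-143.8938.
  t=2,j=2: stock 168.9210 → up 231.4218 (V=231.4218), down 155.4073 (V=77.4211). Price 126.3831; hedge Δ=2.0259, bond B=-215.8406.
  t=1,j=0: stock 82.8000 → up 113.4360 (V=28.1531), down 76.1760 (V=0.0000). Price 10.2375; hedge Δ=0.7556, bond B=-52.3250.
  t=1,j=1: stock 123.3000 → up 168.9210 (V=126.3831), down 113.4360 (V=28.1531). Price 61.3137; hedge Δ=1.7704, bond B=-156.9750.
  t=0,j=0: stock 90.0000 → up 123.3000 (V=61.3137), down 82.8000 (V=10.2375). Price 27.8800; hedge Δ=1.2611, bond B=-85.6227.
Check: Δ(0,0)·S0 + B(0,0) = 27.8800 = V0.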